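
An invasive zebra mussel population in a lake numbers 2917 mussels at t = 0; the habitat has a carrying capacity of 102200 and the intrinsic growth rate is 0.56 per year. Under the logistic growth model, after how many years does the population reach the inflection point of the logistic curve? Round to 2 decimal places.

Logistic growth is fastest at N = K/2 = 51100.
A = (K − N₀)/N₀ = 34.036. Set K/(1 + A·e^(−rt)) = K/2 → A·e^(−rt) = 1.
e^(−0.56t) = 1/34.036 = 0.0293807, so t = ln(34.036)/0.56 = 3.5274/0.56 = 6.299.

6.30 years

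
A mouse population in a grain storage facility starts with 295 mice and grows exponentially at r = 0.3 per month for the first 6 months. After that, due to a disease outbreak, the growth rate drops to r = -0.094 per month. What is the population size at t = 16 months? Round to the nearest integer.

Phase 1: N(6) = 295·e^(0.3×6) = 295·e^1.8 = 1784.65.
Phase 2 runs for 16 − 6 = 10 months at r = -0.094.
N(16) = 1784.65·e^(-0.094×10) = 1784.65·e^-0.94 = 697.132.

697 mice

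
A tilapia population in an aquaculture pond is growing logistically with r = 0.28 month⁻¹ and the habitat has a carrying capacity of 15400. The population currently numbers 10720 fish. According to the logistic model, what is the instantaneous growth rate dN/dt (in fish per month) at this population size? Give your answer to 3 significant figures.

912 fish per month

dN/dt = rN(1 − N/K) = 0.28 × 10720 × (1 − 10720/15400).
1 − 10720/15400 = 0.3039; dN/dt = 0.28 × 10720 × 0.3039 = 912.17.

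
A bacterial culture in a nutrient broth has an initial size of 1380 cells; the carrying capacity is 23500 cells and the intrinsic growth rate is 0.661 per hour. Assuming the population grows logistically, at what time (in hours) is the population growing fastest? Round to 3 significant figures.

Logistic growth is fastest at N = K/2 = 11750.
A = (K − N₀)/N₀ = 16.029. Set K/(1 + A·e^(−rt)) = K/2 → A·e^(−rt) = 1.
e^(−0.661t) = 1/16.029 = 0.062387, so t = ln(16.029)/0.661 = 2.7744/0.661 = 4.1973.

4.20 hours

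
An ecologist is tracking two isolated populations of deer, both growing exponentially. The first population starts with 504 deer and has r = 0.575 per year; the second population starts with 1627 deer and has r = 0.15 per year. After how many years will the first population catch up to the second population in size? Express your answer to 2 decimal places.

Set 504·e^(0.575t) = 1627·e^(0.15t).
e^((0.575 − 0.15)t) = 1627/504 → e^(0.425·t) = 3.2282.
0.425·t = ln(3.2282) = 1.1719, so t = 1.1719/0.425 = 2.7575.

2.76 years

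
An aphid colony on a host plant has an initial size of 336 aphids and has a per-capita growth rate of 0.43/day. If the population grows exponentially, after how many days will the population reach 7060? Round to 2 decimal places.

Set N₀·e^(rt) = 7060: e^(0.43·t) = 7060/336 = 21.012.
0.43·t = ln(21.012) = 3.0451, so t = 3.0451/0.43 = 7.0816.

7.08 days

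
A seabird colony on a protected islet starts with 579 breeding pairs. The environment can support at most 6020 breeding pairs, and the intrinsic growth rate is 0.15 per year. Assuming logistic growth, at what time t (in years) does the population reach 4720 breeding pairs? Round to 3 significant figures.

23.5 years

A = (K − N₀)/N₀ = (6020 − 579)/579 = 9.3972.
Solve 6020/(1 + 9.3972·e^(−0.15t)) = 4720: 1 + 9.3972·e^(−0.15t) = 1.2754, so e^(−0.15t) = 0.029309.
−0.15·t = ln(0.029309) = -3.5299, so t = 3.5299/0.15 = 23.532.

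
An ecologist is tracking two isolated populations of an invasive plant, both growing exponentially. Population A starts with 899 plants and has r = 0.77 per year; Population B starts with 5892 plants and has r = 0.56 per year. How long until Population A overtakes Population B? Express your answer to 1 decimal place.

9.0 years

Set 899·e^(0.77t) = 5892·e^(0.56t).
e^((0.77 − 0.56)t) = 5892/899 → e^(0.21·t) = 6.5539.
0.21·t = ln(6.5539) = 1.8801, so t = 1.8801/0.21 = 8.9527.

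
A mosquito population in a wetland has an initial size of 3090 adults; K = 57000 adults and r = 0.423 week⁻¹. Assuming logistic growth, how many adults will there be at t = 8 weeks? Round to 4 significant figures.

35810 adults

A = (K − N₀)/N₀ = (57000 − 3090)/3090 = 17.447.
N(t) = K/(1 + A·e^(−rt)) = 57000/(1 + 17.447×e^(−0.423×8)).
e^(−3.384) = 0.033912; denominator = 1 + 17.447×0.033912 = 1.5916.
N = 57000/1.5916 = 35812.1.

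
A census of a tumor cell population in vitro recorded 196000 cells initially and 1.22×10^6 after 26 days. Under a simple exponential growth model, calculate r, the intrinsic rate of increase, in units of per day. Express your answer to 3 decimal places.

From N(t) = N₀·e^(rt): e^(r·26) = 1.22×10^6/196000 = 6.2245.
r·26 = ln(6.2245) = 1.8285, so r = 1.8285/26 = 0.070327.

0.070 per day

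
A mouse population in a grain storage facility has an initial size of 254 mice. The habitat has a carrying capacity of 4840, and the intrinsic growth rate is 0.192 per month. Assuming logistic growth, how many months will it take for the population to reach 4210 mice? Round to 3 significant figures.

25.0 months

A = (K − N₀)/N₀ = (4840 − 254)/254 = 18.055.
Solve 4840/(1 + 18.055·e^(−0.192t)) = 4210: 1 + 18.055·e^(−0.192t) = 1.1496, so e^(−0.192t) = 0.00828816.
−0.192·t = ln(0.00828816) = -4.7929, so t = 4.7929/0.192 = 24.963.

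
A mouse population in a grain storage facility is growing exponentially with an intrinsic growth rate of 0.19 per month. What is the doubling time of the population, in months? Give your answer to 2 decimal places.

3.65 months

Doubling time t_d = ln(2)/r = 0.6931/0.19 = 3.6481.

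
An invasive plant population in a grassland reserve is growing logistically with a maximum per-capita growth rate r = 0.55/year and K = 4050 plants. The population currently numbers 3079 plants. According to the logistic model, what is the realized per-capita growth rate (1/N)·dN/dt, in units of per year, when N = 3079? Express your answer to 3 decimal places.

0.132 per year

(1/N)·dN/dt = r(1 − N/K) = 0.55 × (1 − 3079/4050).
= 0.55 × 0.23975 = 0.13186.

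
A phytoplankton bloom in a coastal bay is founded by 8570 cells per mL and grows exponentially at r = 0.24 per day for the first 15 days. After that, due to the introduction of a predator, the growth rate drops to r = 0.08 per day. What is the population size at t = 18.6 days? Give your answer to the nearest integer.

Phase 1: N(15) = 8570·e^(0.24×15) = 8570·e^3.6 = 313647.
Phase 2 runs for 18.6 − 15 = 3.6 days at r = 0.08.
N(18.6) = 313647·e^(0.08×3.6) = 313647·e^0.288 = 418329.

418329 cells per mL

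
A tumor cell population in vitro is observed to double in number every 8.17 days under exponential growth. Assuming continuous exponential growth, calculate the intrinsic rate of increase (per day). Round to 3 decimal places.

r = ln(2)/t_d = 0.6931/8.17 = 0.084841.

0.085 per day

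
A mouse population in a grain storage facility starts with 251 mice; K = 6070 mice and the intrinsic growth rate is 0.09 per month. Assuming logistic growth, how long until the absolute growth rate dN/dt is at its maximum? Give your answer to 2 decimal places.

Logistic growth is fastest at N = K/2 = 3035.
A = (K − N₀)/N₀ = 23.183. Set K/(1 + A·e^(−rt)) = K/2 → A·e^(−rt) = 1.
e^(−0.09t) = 1/23.183 = 0.0431346, so t = ln(23.183)/0.09 = 3.1434/0.09 = 34.927.

34.93 months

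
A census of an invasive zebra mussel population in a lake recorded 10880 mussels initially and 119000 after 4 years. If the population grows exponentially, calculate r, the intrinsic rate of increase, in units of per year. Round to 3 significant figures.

0.598 per year

From N(t) = N₀·e^(rt): e^(r·4) = 119000/10880 = 10.938.
r·4 = ln(10.938) = 2.3922, so r = 2.3922/4 = 0.59805.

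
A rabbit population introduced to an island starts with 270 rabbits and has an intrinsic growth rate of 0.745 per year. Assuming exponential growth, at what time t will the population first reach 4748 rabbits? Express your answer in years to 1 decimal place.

Set N₀·e^(rt) = 4748: e^(0.745·t) = 4748/270 = 17.585.
0.745·t = ln(17.585) = 2.8671, so t = 2.8671/0.745 = 3.8484.

3.8 years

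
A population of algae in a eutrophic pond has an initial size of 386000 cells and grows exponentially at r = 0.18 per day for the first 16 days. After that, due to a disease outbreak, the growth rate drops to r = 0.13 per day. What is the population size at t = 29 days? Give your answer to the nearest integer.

37266026 cells

Phase 1: N(16) = 386000·e^(0.18×16) = 386000·e^2.88 = 6.876309×10^6.
Phase 2 runs for 29 − 16 = 13 days at r = 0.13.
N(29) = 6.876309×10^6·e^(0.13×13) = 6.876309×10^6·e^1.69 = 3.726603×10^7.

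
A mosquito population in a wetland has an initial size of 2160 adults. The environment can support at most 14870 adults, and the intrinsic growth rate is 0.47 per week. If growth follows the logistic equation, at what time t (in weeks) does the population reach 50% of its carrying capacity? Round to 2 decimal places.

3.77 weeks

A = (K − N₀)/N₀ = (14870 − 2160)/2160 = 5.8843.
Solve 14870/(1 + 5.8843·e^(−0.47t)) = 7435: 1 + 5.8843·e^(−0.47t) = 2, so e^(−0.47t) = 0.169945.
−0.47·t = ln(0.169945) = -1.7723, so t = 1.7723/0.47 = 3.7708.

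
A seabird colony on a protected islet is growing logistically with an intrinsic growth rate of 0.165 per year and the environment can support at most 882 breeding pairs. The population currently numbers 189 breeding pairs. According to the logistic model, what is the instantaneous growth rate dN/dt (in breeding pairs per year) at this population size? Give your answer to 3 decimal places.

dN/dt = rN(1 − N/K) = 0.165 × 189 × (1 − 189/882).
1 − 189/882 = 0.78571; dN/dt = 0.165 × 189 × 0.78571 = 24.503.

24.503 breeding pairs per year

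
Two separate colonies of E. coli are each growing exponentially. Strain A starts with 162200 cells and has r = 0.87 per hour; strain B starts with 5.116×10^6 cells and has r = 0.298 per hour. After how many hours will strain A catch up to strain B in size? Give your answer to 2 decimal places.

Set 162200·e^(0.87t) = 5.116×10^6·e^(0.298t).
e^((0.87 − 0.298)t) = 5.116×10^6/162200 → e^(0.572·t) = 31.541.
0.572·t = ln(31.541) = 3.4513, so t = 3.4513/0.572 = 6.0337.

6.03 hours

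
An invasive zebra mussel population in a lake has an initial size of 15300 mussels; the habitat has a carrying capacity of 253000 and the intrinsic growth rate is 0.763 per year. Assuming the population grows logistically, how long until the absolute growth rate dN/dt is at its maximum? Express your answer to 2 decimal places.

3.60 years

Logistic growth is fastest at N = K/2 = 126500.
A = (K − N₀)/N₀ = 15.536. Set K/(1 + A·e^(−rt)) = K/2 → A·e^(−rt) = 1.
e^(−0.763t) = 1/15.536 = 0.0643668, so t = ln(15.536)/0.763 = 2.7432/0.763 = 3.5952.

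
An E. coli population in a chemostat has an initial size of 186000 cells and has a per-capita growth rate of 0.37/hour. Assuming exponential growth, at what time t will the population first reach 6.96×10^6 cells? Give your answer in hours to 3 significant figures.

Set N₀·e^(rt) = 6.96×10^6: e^(0.37·t) = 6.96×10^6/186000 = 37.419.
0.37·t = ln(37.419) = 3.6222, so t = 3.6222/0.37 = 9.7897.

9.79 hours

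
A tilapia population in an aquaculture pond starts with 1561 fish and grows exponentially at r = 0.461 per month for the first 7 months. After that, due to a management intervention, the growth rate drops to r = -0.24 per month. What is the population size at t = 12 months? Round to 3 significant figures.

Phase 1: N(7) = 1561·e^(0.461×7) = 1561·e^3.227 = 39343.3.
Phase 2 runs for 12 − 7 = 5 months at r = -0.24.
N(12) = 39343.3·e^(-0.24×5) = 39343.3·e^-1.2 = 11850.

11800 fish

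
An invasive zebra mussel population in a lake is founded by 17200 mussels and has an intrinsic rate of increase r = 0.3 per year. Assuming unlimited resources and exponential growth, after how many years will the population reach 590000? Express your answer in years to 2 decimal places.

Set N₀·e^(rt) = 590000: e^(0.3·t) = 590000/17200 = 34.302.
0.3·t = ln(34.302) = 3.5352, so t = 3.5352/0.3 = 11.784.

11.78 years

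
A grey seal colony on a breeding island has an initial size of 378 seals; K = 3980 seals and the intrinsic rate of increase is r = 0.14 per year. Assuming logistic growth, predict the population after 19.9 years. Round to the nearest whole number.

2507 seals

A = (K − N₀)/N₀ = (3980 − 378)/378 = 9.5291.
N(t) = K/(1 + A·e^(−rt)) = 3980/(1 + 9.5291×e^(−0.14×19.9)).
e^(−2.786) = 0.061667; denominator = 1 + 9.5291×0.061667 = 1.5876.
N = 3980/1.5876 = 2506.87.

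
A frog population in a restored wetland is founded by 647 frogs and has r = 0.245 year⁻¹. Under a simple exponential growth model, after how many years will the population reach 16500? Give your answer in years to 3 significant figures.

13.2 years

Set N₀·e^(rt) = 16500: e^(0.245·t) = 16500/647 = 25.502.
0.245·t = ln(25.502) = 3.2388, so t = 3.2388/0.245 = 13.219.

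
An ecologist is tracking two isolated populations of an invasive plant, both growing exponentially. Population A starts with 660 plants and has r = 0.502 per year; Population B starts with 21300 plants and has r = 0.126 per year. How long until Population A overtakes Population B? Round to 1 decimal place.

Set 660·e^(0.502t) = 21300·e^(0.126t).
e^((0.502 − 0.126)t) = 21300/660 → e^(0.376·t) = 32.273.
0.376·t = ln(32.273) = 3.4742, so t = 3.4742/0.376 = 9.24.

9.2 years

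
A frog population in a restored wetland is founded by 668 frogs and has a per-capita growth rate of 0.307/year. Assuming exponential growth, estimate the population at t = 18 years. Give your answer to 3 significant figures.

N(t) = N₀·e^(rt) = 668 × e^(0.307×18) = 668 × e^5.526.
e^5.526 ≈ 251.14, so N ≈ 668 × 251.14 = 167760.

168000 frogs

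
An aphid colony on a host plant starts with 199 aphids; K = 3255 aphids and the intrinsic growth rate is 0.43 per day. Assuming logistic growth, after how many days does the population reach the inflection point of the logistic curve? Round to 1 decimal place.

Logistic growth is fastest at N = K/2 = 1627.5.
A = (K − N₀)/N₀ = 15.357. Set K/(1 + A·e^(−rt)) = K/2 → A·e^(−rt) = 1.
e^(−0.43t) = 1/15.357 = 0.0651178, so t = ln(15.357)/0.43 = 2.7316/0.43 = 6.3525.

6.4 days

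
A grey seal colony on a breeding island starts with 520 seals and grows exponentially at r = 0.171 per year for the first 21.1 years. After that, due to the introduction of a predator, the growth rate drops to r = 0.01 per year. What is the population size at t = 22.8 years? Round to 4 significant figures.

19510 seals

Phase 1: N(21.1) = 520·e^(0.171×21.1) = 520·e^3.608 = 19185.9.
Phase 2 runs for 22.8 − 21.1 = 1.7 years at r = 0.01.
N(22.8) = 19185.9·e^(0.01×1.7) = 19185.9·e^0.017 = 19514.8.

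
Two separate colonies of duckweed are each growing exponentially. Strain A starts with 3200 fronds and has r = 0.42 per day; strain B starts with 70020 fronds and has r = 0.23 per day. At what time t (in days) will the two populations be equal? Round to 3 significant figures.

Set 3200·e^(0.42t) = 70020·e^(0.23t).
e^((0.42 − 0.23)t) = 70020/3200 → e^(0.19·t) = 21.881.
0.19·t = ln(21.881) = 3.0856, so t = 3.0856/0.19 = 16.24.

16.2 days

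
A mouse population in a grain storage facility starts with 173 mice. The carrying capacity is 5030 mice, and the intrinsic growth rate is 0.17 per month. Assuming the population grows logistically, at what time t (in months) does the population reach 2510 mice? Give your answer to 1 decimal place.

19.6 months

A = (K − N₀)/N₀ = (5030 − 173)/173 = 28.075.
Solve 5030/(1 + 28.075·e^(−0.17t)) = 2510: 1 + 28.075·e^(−0.17t) = 2.004, so e^(−0.17t) = 0.0357606.
−0.17·t = ln(0.0357606) = -3.3309, so t = 3.3309/0.17 = 19.594.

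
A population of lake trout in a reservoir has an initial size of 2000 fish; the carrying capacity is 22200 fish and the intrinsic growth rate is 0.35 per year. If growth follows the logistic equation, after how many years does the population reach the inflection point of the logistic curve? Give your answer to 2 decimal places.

Logistic growth is fastest at N = K/2 = 11100.
A = (K − N₀)/N₀ = 10.1. Set K/(1 + A·e^(−rt)) = K/2 → A·e^(−rt) = 1.
e^(−0.35t) = 1/10.1 = 0.0990099, so t = ln(10.1)/0.35 = 2.3125/0.35 = 6.6072.

6.61 years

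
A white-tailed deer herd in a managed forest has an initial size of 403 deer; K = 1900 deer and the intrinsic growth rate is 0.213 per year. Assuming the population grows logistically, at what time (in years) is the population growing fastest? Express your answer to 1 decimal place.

Logistic growth is fastest at N = K/2 = 950.
A = (K − N₀)/N₀ = 3.7146. Set K/(1 + A·e^(−rt)) = K/2 → A·e^(−rt) = 1.
e^(−0.213t) = 1/3.7146 = 0.269205, so t = ln(3.7146)/0.213 = 1.3123/0.213 = 6.1609.

6.2 years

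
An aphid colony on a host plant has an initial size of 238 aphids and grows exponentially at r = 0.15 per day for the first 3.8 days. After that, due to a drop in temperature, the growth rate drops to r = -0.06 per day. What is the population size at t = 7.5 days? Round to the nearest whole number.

337 aphids

Phase 1: N(3.8) = 238·e^(0.15×3.8) = 238·e^0.57 = 420.848.
Phase 2 runs for 7.5 − 3.8 = 3.7 days at r = -0.06.
N(7.5) = 420.848·e^(-0.06×3.7) = 420.848·e^-0.222 = 337.063.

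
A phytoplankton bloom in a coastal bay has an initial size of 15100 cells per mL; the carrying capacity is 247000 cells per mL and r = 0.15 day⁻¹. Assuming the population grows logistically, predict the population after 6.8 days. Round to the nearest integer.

A = (K − N₀)/N₀ = (247000 − 15100)/15100 = 15.358.
N(t) = K/(1 + A·e^(−rt)) = 247000/(1 + 15.358×e^(−0.15×6.8)).
e^(−1.02) = 0.36059; denominator = 1 + 15.358×0.36059 = 6.5379.
N = 247000/6.5379 = 37779.8.

37780 cells per mL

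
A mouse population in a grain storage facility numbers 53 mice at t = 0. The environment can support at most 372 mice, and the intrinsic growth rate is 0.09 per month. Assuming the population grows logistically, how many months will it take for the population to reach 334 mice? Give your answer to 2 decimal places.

A = (K − N₀)/N₀ = (372 − 53)/53 = 6.0189.
Solve 372/(1 + 6.0189·e^(−0.09t)) = 334: 1 + 6.0189·e^(−0.09t) = 1.1138, so e^(−0.09t) = 0.0189026.
−0.09·t = ln(0.0189026) = -3.9685, so t = 3.9685/0.09 = 44.094.

44.09 months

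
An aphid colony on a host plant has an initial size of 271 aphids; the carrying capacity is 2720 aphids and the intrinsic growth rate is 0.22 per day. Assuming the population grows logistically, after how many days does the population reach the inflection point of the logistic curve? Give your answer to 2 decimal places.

Logistic growth is fastest at N = K/2 = 1360.
A = (K − N₀)/N₀ = 9.0369. Set K/(1 + A·e^(−rt)) = K/2 → A·e^(−rt) = 1.
e^(−0.22t) = 1/9.0369 = 0.110657, so t = ln(9.0369)/0.22 = 2.2013/0.22 = 10.006.

10.01 days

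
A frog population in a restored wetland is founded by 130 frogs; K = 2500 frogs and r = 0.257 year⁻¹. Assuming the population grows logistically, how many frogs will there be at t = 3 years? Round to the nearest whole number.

265 frogs

A = (K − N₀)/N₀ = (2500 − 130)/130 = 18.231.
N(t) = K/(1 + A·e^(−rt)) = 2500/(1 + 18.231×e^(−0.257×3)).
e^(−0.771) = 0.46255; denominator = 1 + 18.231×0.46255 = 9.4326.
N = 2500/9.4326 = 265.037.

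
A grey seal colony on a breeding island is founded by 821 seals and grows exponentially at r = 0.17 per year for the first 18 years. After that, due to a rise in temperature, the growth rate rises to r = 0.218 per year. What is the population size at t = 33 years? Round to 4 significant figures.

Phase 1: N(18) = 821·e^(0.17×18) = 821·e^3.06 = 17509.9.
Phase 2 runs for 33 − 18 = 15 years at r = 0.218.
N(33) = 17509.9·e^(0.218×15) = 17509.9·e^3.27 = 460710.

460700 seals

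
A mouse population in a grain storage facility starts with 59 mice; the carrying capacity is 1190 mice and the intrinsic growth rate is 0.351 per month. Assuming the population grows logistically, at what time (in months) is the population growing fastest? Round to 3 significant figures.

8.41 months

Logistic growth is fastest at N = K/2 = 595.
A = (K − N₀)/N₀ = 19.169. Set K/(1 + A·e^(−rt)) = K/2 → A·e^(−rt) = 1.
e^(−0.351t) = 1/19.169 = 0.0521662, so t = ln(19.169)/0.351 = 2.9533/0.351 = 8.414.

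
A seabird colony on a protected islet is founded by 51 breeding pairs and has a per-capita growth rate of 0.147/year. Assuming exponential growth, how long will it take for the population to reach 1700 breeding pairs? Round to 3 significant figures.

23.9 years

Set N₀·e^(rt) = 1700: e^(0.147·t) = 1700/51 = 33.333.
0.147·t = ln(33.333) = 3.5066, so t = 3.5066/0.147 = 23.854.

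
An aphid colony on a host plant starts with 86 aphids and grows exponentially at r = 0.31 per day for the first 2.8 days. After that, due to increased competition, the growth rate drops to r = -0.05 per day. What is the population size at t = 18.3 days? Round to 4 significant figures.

94.38 aphids

Phase 1: N(2.8) = 86·e^(0.31×2.8) = 86·e^0.868 = 204.864.
Phase 2 runs for 18.3 − 2.8 = 15.5 days at r = -0.05.
N(18.3) = 204.864·e^(-0.05×15.5) = 204.864·e^-0.775 = 94.3817.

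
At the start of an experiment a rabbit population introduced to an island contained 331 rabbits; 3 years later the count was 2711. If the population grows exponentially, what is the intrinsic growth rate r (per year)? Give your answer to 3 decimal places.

From N(t) = N₀·e^(rt): e^(r·3) = 2711/331 = 8.1903.
r·3 = ln(8.1903) = 2.103, so r = 2.103/3 = 0.70098.

0.701 per year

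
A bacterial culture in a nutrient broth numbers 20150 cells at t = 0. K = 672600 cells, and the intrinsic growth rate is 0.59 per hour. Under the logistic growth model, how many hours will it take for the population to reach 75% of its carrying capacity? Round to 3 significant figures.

7.76 hours

A = (K − N₀)/N₀ = (672600 − 20150)/20150 = 32.38.
Solve 672600/(1 + 32.38·e^(−0.59t)) = 504450: 1 + 32.38·e^(−0.59t) = 1.3333, so e^(−0.59t) = 0.0102945.
−0.59·t = ln(0.0102945) = -4.5761, so t = 4.5761/0.59 = 7.7562.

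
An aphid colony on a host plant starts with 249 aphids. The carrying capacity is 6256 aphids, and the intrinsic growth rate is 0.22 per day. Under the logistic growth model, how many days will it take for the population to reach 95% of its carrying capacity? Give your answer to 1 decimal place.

27.9 days

A = (K − N₀)/N₀ = (6256 − 249)/249 = 24.124.
Solve 6256/(1 + 24.124·e^(−0.22t)) = 5943.2: 1 + 24.124·e^(−0.22t) = 1.0526, so e^(−0.22t) = 0.00218167.
−0.22·t = ln(0.00218167) = -6.1277, so t = 6.1277/0.22 = 27.853.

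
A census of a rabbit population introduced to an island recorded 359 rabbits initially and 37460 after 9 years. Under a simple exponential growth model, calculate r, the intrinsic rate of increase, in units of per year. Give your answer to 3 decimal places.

0.516 per year

From N(t) = N₀·e^(rt): e^(r·9) = 37460/359 = 104.35.
r·9 = ln(104.35) = 4.6477, so r = 4.6477/9 = 0.51641.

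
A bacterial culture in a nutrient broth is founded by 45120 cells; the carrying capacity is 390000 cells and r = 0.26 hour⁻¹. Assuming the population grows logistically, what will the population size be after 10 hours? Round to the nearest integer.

248769 cells

A = (K − N₀)/N₀ = (390000 − 45120)/45120 = 7.6436.
N(t) = K/(1 + A·e^(−rt)) = 390000/(1 + 7.6436×e^(−0.26×10)).
e^(−2.6) = 0.074274; denominator = 1 + 7.6436×0.074274 = 1.5677.
N = 390000/1.5677 = 248769.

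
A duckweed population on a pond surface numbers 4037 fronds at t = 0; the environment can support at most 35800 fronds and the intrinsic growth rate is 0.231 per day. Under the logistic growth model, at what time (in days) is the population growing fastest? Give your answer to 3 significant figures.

8.93 days

Logistic growth is fastest at N = K/2 = 17900.
A = (K − N₀)/N₀ = 7.868. Set K/(1 + A·e^(−rt)) = K/2 → A·e^(−rt) = 1.
e^(−0.231t) = 1/7.868 = 0.127098, so t = ln(7.868)/0.231 = 2.0628/0.231 = 8.9299.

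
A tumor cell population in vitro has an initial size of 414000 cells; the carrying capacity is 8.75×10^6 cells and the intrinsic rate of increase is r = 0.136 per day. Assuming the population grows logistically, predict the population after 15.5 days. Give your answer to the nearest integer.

A = (K − N₀)/N₀ = (8.75×10^6 − 414000)/414000 = 20.135.
N(t) = K/(1 + A·e^(−rt)) = 8.75×10^6/(1 + 20.135×e^(−0.136×15.5)).
e^(−2.108) = 0.12148; denominator = 1 + 20.135×0.12148 = 3.446.
N = 8.75×10^6/3.446 = 2.539142×10^6.

2539142 cells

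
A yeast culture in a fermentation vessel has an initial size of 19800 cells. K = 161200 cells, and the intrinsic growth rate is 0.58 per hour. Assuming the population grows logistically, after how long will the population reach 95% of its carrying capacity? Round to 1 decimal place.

A = (K − N₀)/N₀ = (161200 − 19800)/19800 = 7.1414.
Solve 161200/(1 + 7.1414·e^(−0.58t)) = 153140: 1 + 7.1414·e^(−0.58t) = 1.0526, so e^(−0.58t) = 0.00736991.
−0.58·t = ln(0.00736991) = -4.9103, so t = 4.9103/0.58 = 8.4661.

8.5 hours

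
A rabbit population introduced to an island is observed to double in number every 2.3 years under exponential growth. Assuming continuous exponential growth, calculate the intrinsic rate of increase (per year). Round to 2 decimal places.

0.30 per year

r = ln(2)/t_d = 0.6931/2.3 = 0.30137.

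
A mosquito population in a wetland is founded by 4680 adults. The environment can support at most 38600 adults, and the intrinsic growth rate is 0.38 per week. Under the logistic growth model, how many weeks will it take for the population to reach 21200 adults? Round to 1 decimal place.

A = (K − N₀)/N₀ = (38600 − 4680)/4680 = 7.2479.
Solve 38600/(1 + 7.2479·e^(−0.38t)) = 21200: 1 + 7.2479·e^(−0.38t) = 1.8208, so e^(−0.38t) = 0.113241.
−0.38·t = ln(0.113241) = -2.1782, so t = 2.1782/0.38 = 5.7322.

5.7 weeks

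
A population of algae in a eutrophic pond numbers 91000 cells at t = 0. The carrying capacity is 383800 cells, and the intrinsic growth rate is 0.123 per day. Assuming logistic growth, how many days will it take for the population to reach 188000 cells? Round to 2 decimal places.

A = (K − N₀)/N₀ = (383800 − 91000)/91000 = 3.2176.
Solve 383800/(1 + 3.2176·e^(−0.123t)) = 188000: 1 + 3.2176·e^(−0.123t) = 2.0415, so e^(−0.123t) = 0.323687.
−0.123·t = ln(0.323687) = -1.128, so t = 1.128/0.123 = 9.1706.

9.17 days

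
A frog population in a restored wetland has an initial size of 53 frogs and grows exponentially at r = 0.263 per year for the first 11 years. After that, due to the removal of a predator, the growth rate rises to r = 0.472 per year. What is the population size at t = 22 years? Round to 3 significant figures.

Phase 1: N(11) = 53·e^(0.263×11) = 53·e^2.893 = 956.511.
Phase 2 runs for 22 − 11 = 11 years at r = 0.472.
N(22) = 956.511·e^(0.472×11) = 956.511·e^5.192 = 172007.

172000 frogs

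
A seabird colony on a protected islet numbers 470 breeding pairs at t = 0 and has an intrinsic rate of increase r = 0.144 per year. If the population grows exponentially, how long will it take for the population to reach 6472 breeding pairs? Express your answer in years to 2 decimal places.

Set N₀·e^(rt) = 6472: e^(0.144·t) = 6472/470 = 13.77.
0.144·t = ln(13.77) = 2.6225, so t = 2.6225/0.144 = 18.212.

18.21 years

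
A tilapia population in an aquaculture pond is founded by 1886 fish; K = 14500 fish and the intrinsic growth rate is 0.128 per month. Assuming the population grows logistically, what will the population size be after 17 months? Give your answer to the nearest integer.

8243 fish

A = (K − N₀)/N₀ = (14500 − 1886)/1886 = 6.6882.
N(t) = K/(1 + A·e^(−rt)) = 14500/(1 + 6.6882×e^(−0.128×17)).
e^(−2.176) = 0.11349; denominator = 1 + 6.6882×0.11349 = 1.7591.
N = 14500/1.7591 = 8242.96.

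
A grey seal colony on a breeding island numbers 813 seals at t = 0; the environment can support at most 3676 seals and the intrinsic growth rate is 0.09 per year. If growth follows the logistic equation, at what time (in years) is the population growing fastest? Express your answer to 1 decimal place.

Logistic growth is fastest at N = K/2 = 1838.
A = (K − N₀)/N₀ = 3.5215. Set K/(1 + A·e^(−rt)) = K/2 → A·e^(−rt) = 1.
e^(−0.09t) = 1/3.5215 = 0.283968, so t = ln(3.5215)/0.09 = 1.2589/0.09 = 13.988.

14.0 years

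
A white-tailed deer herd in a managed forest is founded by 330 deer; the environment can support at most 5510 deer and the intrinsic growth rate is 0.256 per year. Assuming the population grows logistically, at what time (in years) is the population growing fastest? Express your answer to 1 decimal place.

10.8 years

Logistic growth is fastest at N = K/2 = 2755.
A = (K − N₀)/N₀ = 15.697. Set K/(1 + A·e^(−rt)) = K/2 → A·e^(−rt) = 1.
e^(−0.256t) = 1/15.697 = 0.0637066, so t = ln(15.697)/0.256 = 2.7535/0.256 = 10.756.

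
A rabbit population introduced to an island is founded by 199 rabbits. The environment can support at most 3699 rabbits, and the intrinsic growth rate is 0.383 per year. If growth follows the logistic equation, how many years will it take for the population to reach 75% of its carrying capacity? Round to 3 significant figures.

A = (K − N₀)/N₀ = (3699 − 199)/199 = 17.588.
Solve 3699/(1 + 17.588·e^(−0.383t)) = 2774.25: 1 + 17.588·e^(−0.383t) = 1.3333, so e^(−0.383t) = 0.0189524.
−0.383·t = ln(0.0189524) = -3.9658, so t = 3.9658/0.383 = 10.355.

10.4 years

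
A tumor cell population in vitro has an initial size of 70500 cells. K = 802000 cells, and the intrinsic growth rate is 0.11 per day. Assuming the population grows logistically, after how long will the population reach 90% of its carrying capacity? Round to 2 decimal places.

41.24 days

A = (K − N₀)/N₀ = (802000 − 70500)/70500 = 10.376.
Solve 802000/(1 + 10.376·e^(−0.11t)) = 721800: 1 + 10.376·e^(−0.11t) = 1.1111, so e^(−0.11t) = 0.0107086.
−0.11·t = ln(0.0107086) = -4.5367, so t = 4.5367/0.11 = 41.243.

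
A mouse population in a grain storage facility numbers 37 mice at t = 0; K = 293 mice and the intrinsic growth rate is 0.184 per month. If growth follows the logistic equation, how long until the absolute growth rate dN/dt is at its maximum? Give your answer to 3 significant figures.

10.5 months

Logistic growth is fastest at N = K/2 = 146.5.
A = (K − N₀)/N₀ = 6.9189. Set K/(1 + A·e^(−rt)) = K/2 → A·e^(−rt) = 1.
e^(−0.184t) = 1/6.9189 = 0.144531, so t = ln(6.9189)/0.184 = 1.9343/0.184 = 10.512.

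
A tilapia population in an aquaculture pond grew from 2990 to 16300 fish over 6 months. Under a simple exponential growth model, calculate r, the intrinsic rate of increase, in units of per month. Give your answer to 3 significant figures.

From N(t) = N₀·e^(rt): e^(r·6) = 16300/2990 = 5.4515.
r·6 = ln(5.4515) = 1.6959, so r = 1.6959/6 = 0.28265.

0.283 per month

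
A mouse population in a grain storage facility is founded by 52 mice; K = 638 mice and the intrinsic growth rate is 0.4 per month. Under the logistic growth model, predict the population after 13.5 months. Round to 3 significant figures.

607 mice

A = (K − N₀)/N₀ = (638 − 52)/52 = 11.269.
N(t) = K/(1 + A·e^(−rt)) = 638/(1 + 11.269×e^(−0.4×13.5)).
e^(−5.4) = 0.0045166; denominator = 1 + 11.269×0.0045166 = 1.0509.
N = 638/1.0509 = 607.1.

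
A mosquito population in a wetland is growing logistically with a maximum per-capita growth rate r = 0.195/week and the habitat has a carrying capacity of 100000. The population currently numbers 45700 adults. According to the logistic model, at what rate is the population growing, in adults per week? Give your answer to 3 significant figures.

dN/dt = rN(1 − N/K) = 0.195 × 45700 × (1 − 45700/100000).
1 − 45700/100000 = 0.543; dN/dt = 0.195 × 45700 × 0.543 = 4838.9.

4840 adults per week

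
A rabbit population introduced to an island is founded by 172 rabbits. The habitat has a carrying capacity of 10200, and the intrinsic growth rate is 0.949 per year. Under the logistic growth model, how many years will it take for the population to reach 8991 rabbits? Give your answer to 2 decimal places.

6.40 years

A = (K − N₀)/N₀ = (10200 − 172)/172 = 58.302.
Solve 10200/(1 + 58.302·e^(−0.949t)) = 8991: 1 + 58.302·e^(−0.949t) = 1.1345, so e^(−0.949t) = 0.00230639.
−0.949·t = ln(0.00230639) = -6.0721, so t = 6.0721/0.949 = 6.3984.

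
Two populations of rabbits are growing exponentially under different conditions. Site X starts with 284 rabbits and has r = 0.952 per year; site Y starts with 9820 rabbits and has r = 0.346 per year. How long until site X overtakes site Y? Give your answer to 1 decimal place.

5.8 years

Set 284·e^(0.952t) = 9820·e^(0.346t).
e^((0.952 − 0.346)t) = 9820/284 → e^(0.606·t) = 34.577.
0.606·t = ln(34.577) = 3.5432, so t = 3.5432/0.606 = 5.8469.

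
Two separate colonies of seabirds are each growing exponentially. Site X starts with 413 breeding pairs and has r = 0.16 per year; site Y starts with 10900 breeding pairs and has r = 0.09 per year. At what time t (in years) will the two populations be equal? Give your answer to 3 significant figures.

Set 413·e^(0.16t) = 10900·e^(0.09t).
e^((0.16 − 0.09)t) = 10900/413 → e^(0.07·t) = 26.392.
0.07·t = ln(26.392) = 3.2731, so t = 3.2731/0.07 = 46.758.

46.8 years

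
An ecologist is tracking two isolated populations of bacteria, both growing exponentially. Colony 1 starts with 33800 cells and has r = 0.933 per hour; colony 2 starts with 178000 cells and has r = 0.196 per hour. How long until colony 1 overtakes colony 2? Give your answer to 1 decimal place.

Set 33800·e^(0.933t) = 178000·e^(0.196t).
e^((0.933 − 0.196)t) = 178000/33800 → e^(0.737·t) = 5.2663.
0.737·t = ln(5.2663) = 1.6613, so t = 1.6613/0.737 = 2.2542.

2.3 hours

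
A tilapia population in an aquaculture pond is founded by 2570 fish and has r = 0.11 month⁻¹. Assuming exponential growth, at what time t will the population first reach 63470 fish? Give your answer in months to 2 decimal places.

29.15 months

Set N₀·e^(rt) = 63470: e^(0.11·t) = 63470/2570 = 24.696.
0.11·t = ln(24.696) = 3.2067, so t = 3.2067/0.11 = 29.151.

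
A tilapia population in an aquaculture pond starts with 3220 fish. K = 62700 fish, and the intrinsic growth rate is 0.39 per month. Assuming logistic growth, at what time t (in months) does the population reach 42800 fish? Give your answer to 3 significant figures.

A = (K − N₀)/N₀ = (62700 − 3220)/3220 = 18.472.
Solve 62700/(1 + 18.472·e^(−0.39t)) = 42800: 1 + 18.472·e^(−0.39t) = 1.465, so e^(−0.39t) = 0.0251706.
−0.39·t = ln(0.0251706) = -3.6821, so t = 3.6821/0.39 = 9.4412.

9.44 months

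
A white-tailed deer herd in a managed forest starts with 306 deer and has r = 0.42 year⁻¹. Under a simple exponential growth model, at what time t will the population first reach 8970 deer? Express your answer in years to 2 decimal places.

Set N₀·e^(rt) = 8970: e^(0.42·t) = 8970/306 = 29.314.
0.42·t = ln(29.314) = 3.3781, so t = 3.3781/0.42 = 8.043.

8.04 years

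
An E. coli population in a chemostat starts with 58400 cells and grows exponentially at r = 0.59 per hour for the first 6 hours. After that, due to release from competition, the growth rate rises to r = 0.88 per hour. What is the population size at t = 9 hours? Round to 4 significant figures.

Phase 1: N(6) = 58400·e^(0.59×6) = 58400·e^3.54 = 2.012868×10^6.
Phase 2 runs for 9 − 6 = 3 hours at r = 0.88.
N(9) = 2.012868×10^6·e^(0.88×3) = 2.012868×10^6·e^2.64 = 2.820673×10^7.

28210000 cells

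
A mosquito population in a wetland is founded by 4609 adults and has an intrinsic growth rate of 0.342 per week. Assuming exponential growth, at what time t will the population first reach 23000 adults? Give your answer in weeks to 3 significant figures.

Set N₀·e^(rt) = 23000: e^(0.342·t) = 23000/4609 = 4.9902.
0.342·t = ln(4.9902) = 1.6075, so t = 1.6075/0.342 = 4.7002.

4.70 weeks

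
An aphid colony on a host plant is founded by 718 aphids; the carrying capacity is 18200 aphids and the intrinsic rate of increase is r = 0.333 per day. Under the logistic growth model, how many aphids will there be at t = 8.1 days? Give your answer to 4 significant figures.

A = (K − N₀)/N₀ = (18200 − 718)/718 = 24.348.
N(t) = K/(1 + A·e^(−rt)) = 18200/(1 + 24.348×e^(−0.333×8.1)).
e^(−2.697) = 0.067387; denominator = 1 + 24.348×0.067387 = 2.6408.
N = 18200/2.6408 = 6891.96.

6892 aphids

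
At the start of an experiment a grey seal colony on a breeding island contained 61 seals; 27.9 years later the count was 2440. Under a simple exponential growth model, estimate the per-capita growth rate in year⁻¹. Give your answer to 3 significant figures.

0.132 per year

From N(t) = N₀·e^(rt): e^(r·27.9) = 2440/61 = 40.
r·27.9 = ln(40) = 3.6889, so r = 3.6889/27.9 = 0.13222.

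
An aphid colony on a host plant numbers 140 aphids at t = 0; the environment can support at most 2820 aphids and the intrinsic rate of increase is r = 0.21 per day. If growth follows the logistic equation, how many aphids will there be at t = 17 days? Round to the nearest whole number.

A = (K − N₀)/N₀ = (2820 − 140)/140 = 19.143.
N(t) = K/(1 + A·e^(−rt)) = 2820/(1 + 19.143×e^(−0.21×17)).
e^(−3.57) = 0.028156; denominator = 1 + 19.143×0.028156 = 1.539.
N = 2820/1.539 = 1832.38.

1832 aphids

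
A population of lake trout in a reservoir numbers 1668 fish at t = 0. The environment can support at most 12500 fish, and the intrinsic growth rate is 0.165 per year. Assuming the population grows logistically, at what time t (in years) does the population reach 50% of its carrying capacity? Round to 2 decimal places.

A = (K − N₀)/N₀ = (12500 − 1668)/1668 = 6.494.
Solve 12500/(1 + 6.494·e^(−0.165t)) = 6250: 1 + 6.494·e^(−0.165t) = 2, so e^(−0.165t) = 0.153988.
−0.165·t = ln(0.153988) = -1.8709, so t = 1.8709/0.165 = 11.339.

11.34 years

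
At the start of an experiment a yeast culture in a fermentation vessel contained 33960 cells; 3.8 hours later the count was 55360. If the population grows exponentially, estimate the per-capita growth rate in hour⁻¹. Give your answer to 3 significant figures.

0.129 per hour

From N(t) = N₀·e^(rt): e^(r·3.8) = 55360/33960 = 1.6302.
r·3.8 = ln(1.6302) = 0.48867, so r = 0.48867/3.8 = 0.1286.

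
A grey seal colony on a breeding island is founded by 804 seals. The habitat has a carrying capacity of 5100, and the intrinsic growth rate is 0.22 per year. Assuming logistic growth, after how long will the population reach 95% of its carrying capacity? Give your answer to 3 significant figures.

21.0 years

A = (K − N₀)/N₀ = (5100 − 804)/804 = 5.3433.
Solve 5100/(1 + 5.3433·e^(−0.22t)) = 4845: 1 + 5.3433·e^(−0.22t) = 1.0526, so e^(−0.22t) = 0.00985004.
−0.22·t = ln(0.00985004) = -4.6203, so t = 4.6203/0.22 = 21.001.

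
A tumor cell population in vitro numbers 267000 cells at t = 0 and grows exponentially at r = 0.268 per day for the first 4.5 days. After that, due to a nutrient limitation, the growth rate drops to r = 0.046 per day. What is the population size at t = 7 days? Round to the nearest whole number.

1000494 cells

Phase 1: N(4.5) = 267000·e^(0.268×4.5) = 267000·e^1.206 = 891806.
Phase 2 runs for 7 − 4.5 = 2.5 days at r = 0.046.
N(7) = 891806·e^(0.046×2.5) = 891806·e^0.115 = 1.000494×10^6.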